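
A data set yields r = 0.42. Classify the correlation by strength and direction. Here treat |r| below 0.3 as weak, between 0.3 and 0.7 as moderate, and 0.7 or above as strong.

moderate positive

r = 0.42 > 0 so the relationship is positive.
|r| = 0.42, which falls in the moderate range.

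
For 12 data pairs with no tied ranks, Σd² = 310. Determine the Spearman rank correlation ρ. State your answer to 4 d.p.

ρ = 1 − 6Σd² / [n(n²−1)] = 1 − 6×310 / (12×143)
  = 1 − 1860/1716 = 1 − 1.08392 ≈ -0.0839

-0.0839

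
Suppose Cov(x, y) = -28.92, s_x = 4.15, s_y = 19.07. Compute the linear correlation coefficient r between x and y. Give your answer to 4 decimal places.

-0.3654

r = Cov(x,y) / (s_x · s_y) = -28.92 / (4.15 × 19.07)
  = -28.92 / 79.1405 ≈ -0.3654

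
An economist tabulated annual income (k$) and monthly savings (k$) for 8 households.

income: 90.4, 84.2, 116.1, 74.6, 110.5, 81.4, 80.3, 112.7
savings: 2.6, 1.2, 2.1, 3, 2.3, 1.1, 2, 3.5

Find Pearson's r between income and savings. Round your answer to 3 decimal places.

n = 8, Σx = 750.2, Σy = 17.8, Σx² = 72291.76, Σy² = 44.36, Σxy = 1702.43
nΣxy − ΣxΣy = 13619.44 − 13353.56 = 265.88
nΣx² − (Σx)² = 578334.08 − 562800.04 = 15534.04; nΣy² − (Σy)² = 354.88 − 316.84 = 38.04
r = 265.88 / √(15534.04 × 38.04) = 265.88 / 768.7099 ≈ 0.346

0.346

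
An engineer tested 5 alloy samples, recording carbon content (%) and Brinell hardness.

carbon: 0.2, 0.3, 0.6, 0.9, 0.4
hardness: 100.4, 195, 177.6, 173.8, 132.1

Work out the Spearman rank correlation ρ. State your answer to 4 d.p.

0.3000

Rank carbon: 1, 2, 4, 5, 3
Rank hardness: 1, 5, 4, 3, 2
d = rank(carbon) − rank(hardness): 0, -3, 0, 2, 1; Σd² = 14
ρ = 1 − 6Σd² / [n(n²−1)] = 1 − 6×14 / (5×24) = 1 − 84/120 ≈ 0.3000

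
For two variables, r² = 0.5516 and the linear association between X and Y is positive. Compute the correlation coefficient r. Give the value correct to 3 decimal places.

|r| = √0.5516 = 0.743
The association is positive, so r = 0.743.

0.743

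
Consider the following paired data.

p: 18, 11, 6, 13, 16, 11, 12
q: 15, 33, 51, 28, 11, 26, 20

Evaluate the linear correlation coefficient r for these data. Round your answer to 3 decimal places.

-0.914

n = 7, Σp = 87, Σq = 184, Σp² = 1171, Σq² = 5896, Σpq = 2005
nΣpq − ΣpΣq = 14035 − 16008 = -1973
nΣp² − (Σp)² = 8197 − 7569 = 628; nΣq² − (Σq)² = 41272 − 33856 = 7416
r = -1973 / √(628 × 7416) = -1973 / 2158.0658 ≈ -0.914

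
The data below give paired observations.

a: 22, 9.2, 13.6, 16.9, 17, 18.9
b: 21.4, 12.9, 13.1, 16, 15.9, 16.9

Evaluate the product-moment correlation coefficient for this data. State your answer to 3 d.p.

n = 6, Σa = 97.6, Σb = 96.2, Σa² = 1685.42, Σb² = 1590.4, Σab = 1627.75
nΣab − ΣaΣb = 9766.5 − 9389.12 = 377.38
nΣa² − (Σa)² = 10112.52 − 9525.76 = 586.76; nΣb² − (Σb)² = 9542.4 − 9254.44 = 287.96
r = 377.38 / √(586.76 × 287.96) = 377.38 / 411.0516 ≈ 0.918

0.918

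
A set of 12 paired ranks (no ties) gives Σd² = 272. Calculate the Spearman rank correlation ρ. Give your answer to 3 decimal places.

0.049

ρ = 1 − 6Σd² / [n(n²−1)] = 1 − 6×272 / (12×143)
  = 1 − 1632/1716 = 1 − 0.9510 ≈ 0.049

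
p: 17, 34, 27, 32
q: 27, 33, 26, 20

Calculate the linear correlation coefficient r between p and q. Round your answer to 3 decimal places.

n = 4, Σp = 110, Σq = 106, Σp² = 3198, Σq² = 2894, Σpq = 2923
nΣpq − ΣpΣq = 11692 − 11660 = 32
nΣp² − (Σp)² = 12792 − 12100 = 692; nΣq² − (Σq)² = 11576 − 11236 = 340
r = 32 / √(692 × 340) = 32 / 485.0567 ≈ 0.066

0.066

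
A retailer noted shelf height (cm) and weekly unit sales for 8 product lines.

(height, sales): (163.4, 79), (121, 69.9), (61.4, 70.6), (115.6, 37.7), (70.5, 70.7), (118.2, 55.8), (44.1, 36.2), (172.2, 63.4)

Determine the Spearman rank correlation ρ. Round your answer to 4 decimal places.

Rank height: 7, 6, 2, 4, 3, 5, 1, 8
Rank sales: 8, 5, 6, 2, 7, 3, 1, 4
d = rank(height) − rank(sales): -1, 1, -4, 2, -4, 2, 0, 4; Σd² = 58
ρ = 1 − 6Σd² / [n(n²−1)] = 1 − 6×58 / (8×63) = 1 − 348/504 ≈ 0.3095

0.3095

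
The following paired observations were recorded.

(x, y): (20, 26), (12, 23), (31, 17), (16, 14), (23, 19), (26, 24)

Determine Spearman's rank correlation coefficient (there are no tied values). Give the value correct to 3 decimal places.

-0.029

Rank x: 3, 1, 6, 2, 4, 5
Rank y: 6, 4, 2, 1, 3, 5
d = rank(x) − rank(y): -3, -3, 4, 1, 1, 0; Σd² = 36
ρ = 1 − 6Σd² / [n(n²−1)] = 1 − 6×36 / (6×35) = 1 − 216/210 ≈ -0.029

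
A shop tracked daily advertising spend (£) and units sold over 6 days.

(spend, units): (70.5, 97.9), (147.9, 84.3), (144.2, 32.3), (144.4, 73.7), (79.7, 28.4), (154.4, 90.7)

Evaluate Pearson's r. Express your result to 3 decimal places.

0.110

n = 6, Σx = 741.1, Σy = 407.3, Σx² = 98681.11, Σy² = 32198.93, Σxy = 50937.42
nΣxy − ΣxΣy = 305624.52 − 301850.03 = 3774.49
nΣx² − (Σx)² = 592086.66 − 549229.21 = 42857.45; nΣy² − (Σy)² = 193193.58 − 165893.29 = 27300.29
r = 3774.49 / √(42857.45 × 27300.29) = 3774.49 / 34205.5670 ≈ 0.110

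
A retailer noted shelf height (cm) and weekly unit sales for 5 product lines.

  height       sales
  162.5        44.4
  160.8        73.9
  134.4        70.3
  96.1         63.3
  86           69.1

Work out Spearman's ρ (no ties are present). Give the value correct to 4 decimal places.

Rank height: 5, 4, 3, 2, 1
Rank sales: 1, 5, 4, 2, 3
d = rank(height) − rank(sales): 4, -1, -1, 0, -2; Σd² = 22
ρ = 1 − 6Σd² / [n(n²−1)] = 1 − 6×22 / (5×24) = 1 − 132/120 ≈ -0.1000

-0.1000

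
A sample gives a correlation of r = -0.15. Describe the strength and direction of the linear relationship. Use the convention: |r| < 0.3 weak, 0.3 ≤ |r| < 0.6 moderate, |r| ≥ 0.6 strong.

weak negative

r = -0.15 < 0 so the relationship is negative.
|r| = 0.15, which falls in the weak range.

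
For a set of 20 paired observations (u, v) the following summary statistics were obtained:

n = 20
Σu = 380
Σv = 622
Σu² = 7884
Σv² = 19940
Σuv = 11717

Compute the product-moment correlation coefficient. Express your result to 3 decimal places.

-0.161

r = (nΣuv − ΣuΣv) / √[(nΣu² − (Σu)²)(nΣv² − (Σv)²)]
Numerator: 20×11717 − 380×622 = -2020
Denominator: √[(157680 − 144400)(398800 − 386884)] = √[13280 × 11916] = 12579.5262
r = -2020 / 12579.5262 ≈ -0.161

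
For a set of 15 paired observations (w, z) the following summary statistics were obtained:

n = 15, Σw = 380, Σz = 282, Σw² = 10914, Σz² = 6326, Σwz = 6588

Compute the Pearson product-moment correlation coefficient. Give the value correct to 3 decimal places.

-0.484

r = (nΣwz − ΣwΣz) / √[(nΣw² − (Σw)²)(nΣz² − (Σz)²)]
Numerator: 15×6588 − 380×282 = -8340
Denominator: √[(163710 − 144400)(94890 − 79524)] = √[19310 × 15366] = 17225.4887
r = -8340 / 17225.4887 ≈ -0.484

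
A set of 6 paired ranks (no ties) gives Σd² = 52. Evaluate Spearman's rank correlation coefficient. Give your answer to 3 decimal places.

-0.486

ρ = 1 − 6Σd² / [n(n²−1)] = 1 − 6×52 / (6×35)
  = 1 − 312/210 = 1 − 1.4857 ≈ -0.486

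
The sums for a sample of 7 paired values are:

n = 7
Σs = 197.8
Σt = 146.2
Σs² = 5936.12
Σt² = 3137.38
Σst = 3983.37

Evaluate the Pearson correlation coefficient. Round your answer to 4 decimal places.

-0.8666

r = (nΣst − ΣsΣt) / √[(nΣs² − (Σs)²)(nΣt² − (Σt)²)]
Numerator: 7×3983.37 − 197.8×146.2 = -1034.77
Denominator: √[(41552.84 − 39124.84)(21961.66 − 21374.44)] = √[2428 × 587.22] = 1194.0562
r = -1034.77 / 1194.0562 ≈ -0.8666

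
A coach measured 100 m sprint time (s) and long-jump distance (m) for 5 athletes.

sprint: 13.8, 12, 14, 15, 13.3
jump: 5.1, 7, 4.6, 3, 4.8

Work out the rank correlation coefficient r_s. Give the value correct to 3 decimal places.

-0.900

Rank sprint: 3, 1, 4, 5, 2
Rank jump: 4, 5, 2, 1, 3
d = rank(sprint) − rank(jump): -1, -4, 2, 4, -1; Σd² = 38
ρ = 1 − 6Σd² / [n(n²−1)] = 1 − 6×38 / (5×24) = 1 − 228/120 ≈ -0.900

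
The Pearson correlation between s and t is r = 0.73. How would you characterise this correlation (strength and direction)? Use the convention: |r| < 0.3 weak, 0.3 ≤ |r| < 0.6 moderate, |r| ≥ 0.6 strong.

strong positive

r = 0.73 > 0 so the relationship is positive.
|r| = 0.73, which falls in the strong range.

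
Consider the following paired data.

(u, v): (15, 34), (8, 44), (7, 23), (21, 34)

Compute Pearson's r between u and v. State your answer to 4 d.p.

n = 4, Σu = 51, Σv = 135, Σu² = 779, Σv² = 4777, Σuv = 1737
nΣuv − ΣuΣv = 6948 − 6885 = 63
nΣu² − (Σu)² = 3116 − 2601 = 515; nΣv² − (Σv)² = 19108 − 18225 = 883
r = 63 / √(515 × 883) = 63 / 674.3478 ≈ 0.0934

0.0934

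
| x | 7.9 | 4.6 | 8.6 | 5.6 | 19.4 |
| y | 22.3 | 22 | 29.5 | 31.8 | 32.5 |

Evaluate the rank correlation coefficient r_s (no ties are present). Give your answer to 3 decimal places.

0.700

Rank x: 3, 1, 4, 2, 5
Rank y: 2, 1, 3, 4, 5
d = rank(x) − rank(y): 1, 0, 1, -2, 0; Σd² = 6
ρ = 1 − 6Σd² / [n(n²−1)] = 1 − 6×6 / (5×24) = 1 − 36/120 ≈ 0.700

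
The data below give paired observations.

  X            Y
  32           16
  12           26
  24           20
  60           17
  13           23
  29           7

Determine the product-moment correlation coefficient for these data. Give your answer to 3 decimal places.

-0.452

n = 6, ΣX = 170, ΣY = 109, ΣX² = 6354, ΣY² = 2199, ΣXY = 2826
nΣXY − ΣXΣY = 16956 − 18530 = -1574
nΣX² − (ΣX)² = 38124 − 28900 = 9224; nΣY² − (ΣY)² = 13194 − 11881 = 1313
r = -1574 / √(9224 × 1313) = -1574 / 3480.1023 ≈ -0.452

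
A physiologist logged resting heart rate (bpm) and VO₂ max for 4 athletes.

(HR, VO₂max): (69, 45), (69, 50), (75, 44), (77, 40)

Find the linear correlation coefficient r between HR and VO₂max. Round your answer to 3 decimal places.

-0.835

n = 4, Σx = 290, Σy = 179, Σx² = 21076, Σy² = 8061, Σxy = 12935
nΣxy − ΣxΣy = 51740 − 51910 = -170
nΣx² − (Σx)² = 84304 − 84100 = 204; nΣy² − (Σy)² = 32244 − 32041 = 203
r = -170 / √(204 × 203) = -170 / 203.4994 ≈ -0.835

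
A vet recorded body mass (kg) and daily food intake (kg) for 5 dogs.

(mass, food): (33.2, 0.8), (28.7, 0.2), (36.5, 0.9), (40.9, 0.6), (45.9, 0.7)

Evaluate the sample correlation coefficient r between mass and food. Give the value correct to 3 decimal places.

0.457

n = 5, Σx = 185.2, Σy = 3.2, Σx² = 7037.8, Σy² = 2.34, Σxy = 121.82
nΣxy − ΣxΣy = 609.1 − 592.64 = 16.46
nΣx² − (Σx)² = 35189 − 34299.04 = 889.96; nΣy² − (Σy)² = 11.7 − 10.24 = 1.46
r = 16.46 / √(889.96 × 1.46) = 16.46 / 36.0464 ≈ 0.457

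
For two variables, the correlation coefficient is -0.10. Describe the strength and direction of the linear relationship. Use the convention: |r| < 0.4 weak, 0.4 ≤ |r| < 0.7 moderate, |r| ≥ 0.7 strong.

r = -0.10 < 0 so the relationship is negative.
|r| = 0.10, which falls in the weak range.

weak negative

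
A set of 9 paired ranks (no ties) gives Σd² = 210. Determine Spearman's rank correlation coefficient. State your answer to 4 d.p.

ρ = 1 − 6Σd² / [n(n²−1)] = 1 − 6×210 / (9×80)
  = 1 − 1260/720 = 1 − 1.75000 ≈ -0.7500

-0.7500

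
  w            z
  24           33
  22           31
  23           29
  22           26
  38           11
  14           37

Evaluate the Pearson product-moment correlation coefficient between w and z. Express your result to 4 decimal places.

-0.9381

n = 6, Σw = 143, Σz = 167, Σw² = 3713, Σz² = 5057, Σwz = 3649
nΣwz − ΣwΣz = 21894 − 23881 = -1987
nΣw² − (Σw)² = 22278 − 20449 = 1829; nΣz² − (Σz)² = 30342 − 27889 = 2453
r = -1987 / √(1829 × 2453) = -1987 / 2118.1447 ≈ -0.9381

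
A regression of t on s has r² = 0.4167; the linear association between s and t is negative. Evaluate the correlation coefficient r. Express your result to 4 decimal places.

|r| = √0.4167 = 0.6455
The association is negative, so r = −0.6455.

-0.6455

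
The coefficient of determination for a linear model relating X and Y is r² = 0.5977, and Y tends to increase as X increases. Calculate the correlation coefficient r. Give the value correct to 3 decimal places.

|r| = √0.5977 = 0.773
The association is positive, so r = 0.773.

0.773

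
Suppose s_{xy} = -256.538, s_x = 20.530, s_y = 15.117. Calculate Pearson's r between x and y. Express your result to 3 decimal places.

r = Cov(x,y) / (s_x · s_y) = -256.538 / (20.530 × 15.117)
  = -256.538 / 310.3520 ≈ -0.827

-0.827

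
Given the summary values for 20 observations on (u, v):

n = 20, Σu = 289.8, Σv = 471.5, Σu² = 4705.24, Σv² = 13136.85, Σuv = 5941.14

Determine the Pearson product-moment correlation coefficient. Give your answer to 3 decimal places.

-0.881

r = (nΣuv − ΣuΣv) / √[(nΣu² − (Σu)²)(nΣv² − (Σv)²)]
Numerator: 20×5941.14 − 289.8×471.5 = -17817.9
Denominator: √[(94104.8 − 83984.04)(262737 − 222312.25)] = √[10120.76 × 40424.75] = 20226.9423
r = -17817.9 / 20226.9423 ≈ -0.881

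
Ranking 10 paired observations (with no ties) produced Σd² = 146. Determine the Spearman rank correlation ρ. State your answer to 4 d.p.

ρ = 1 − 6Σd² / [n(n²−1)] = 1 − 6×146 / (10×99)
  = 1 − 876/990 = 1 − 0.88485 ≈ 0.1152

0.1152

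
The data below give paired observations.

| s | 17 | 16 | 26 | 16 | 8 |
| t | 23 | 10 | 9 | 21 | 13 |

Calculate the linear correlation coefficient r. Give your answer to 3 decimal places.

n = 5, Σs = 83, Σt = 76, Σs² = 1541, Σt² = 1320, Σst = 1225
nΣst − ΣsΣt = 6125 − 6308 = -183
nΣs² − (Σs)² = 7705 − 6889 = 816; nΣt² − (Σt)² = 6600 − 5776 = 824
r = -183 / √(816 × 824) = -183 / 819.9902 ≈ -0.223

-0.223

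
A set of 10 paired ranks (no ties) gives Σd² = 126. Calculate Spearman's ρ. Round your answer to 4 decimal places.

0.2364

ρ = 1 − 6Σd² / [n(n²−1)] = 1 − 6×126 / (10×99)
  = 1 − 756/990 = 1 − 0.76364 ≈ 0.2364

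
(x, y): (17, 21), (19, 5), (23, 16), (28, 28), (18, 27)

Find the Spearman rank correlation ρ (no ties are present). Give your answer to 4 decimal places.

Rank x: 1, 3, 4, 5, 2
Rank y: 3, 1, 2, 5, 4
d = rank(x) − rank(y): -2, 2, 2, 0, -2; Σd² = 16
ρ = 1 − 6Σd² / [n(n²−1)] = 1 − 6×16 / (5×24) = 1 − 96/120 ≈ 0.2000

0.2000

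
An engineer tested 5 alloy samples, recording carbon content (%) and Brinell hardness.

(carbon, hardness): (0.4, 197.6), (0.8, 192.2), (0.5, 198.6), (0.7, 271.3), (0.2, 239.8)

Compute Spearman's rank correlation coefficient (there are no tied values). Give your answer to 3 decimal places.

-0.300

Rank carbon: 2, 5, 3, 4, 1
Rank hardness: 2, 1, 3, 5, 4
d = rank(carbon) − rank(hardness): 0, 4, 0, -1, -3; Σd² = 26
ρ = 1 − 6Σd² / [n(n²−1)] = 1 − 6×26 / (5×24) = 1 − 156/120 ≈ -0.300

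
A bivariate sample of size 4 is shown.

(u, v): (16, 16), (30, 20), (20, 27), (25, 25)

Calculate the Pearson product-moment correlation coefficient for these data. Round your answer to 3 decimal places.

n = 4, Σu = 91, Σv = 88, Σu² = 2181, Σv² = 2010, Σuv = 2021
nΣuv − ΣuΣv = 8084 − 8008 = 76
nΣu² − (Σu)² = 8724 − 8281 = 443; nΣv² − (Σv)² = 8040 − 7744 = 296
r = 76 / √(443 × 296) = 76 / 362.1160 ≈ 0.210

0.210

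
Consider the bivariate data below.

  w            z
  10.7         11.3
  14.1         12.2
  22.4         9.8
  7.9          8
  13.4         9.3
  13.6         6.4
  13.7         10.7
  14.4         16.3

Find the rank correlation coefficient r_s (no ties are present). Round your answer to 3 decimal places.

Rank w: 2, 6, 8, 1, 3, 4, 5, 7
Rank z: 6, 7, 4, 2, 3, 1, 5, 8
d = rank(w) − rank(z): -4, -1, 4, -1, 0, 3, 0, -1; Σd² = 44
ρ = 1 − 6Σd² / [n(n²−1)] = 1 − 6×44 / (8×63) = 1 − 264/504 ≈ 0.476

0.476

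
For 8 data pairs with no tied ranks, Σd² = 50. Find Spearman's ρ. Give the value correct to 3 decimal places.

0.405

ρ = 1 − 6Σd² / [n(n²−1)] = 1 − 6×50 / (8×63)
  = 1 − 300/504 = 1 − 0.5952 ≈ 0.405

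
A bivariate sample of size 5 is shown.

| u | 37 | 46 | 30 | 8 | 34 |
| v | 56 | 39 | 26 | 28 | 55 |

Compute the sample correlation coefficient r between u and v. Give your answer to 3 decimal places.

0.514

n = 5, Σu = 155, Σv = 204, Σu² = 5605, Σv² = 9142, Σuv = 6740
nΣuv − ΣuΣv = 33700 − 31620 = 2080
nΣu² − (Σu)² = 28025 − 24025 = 4000; nΣv² − (Σv)² = 45710 − 41616 = 4094
r = 2080 / √(4000 × 4094) = 2080 / 4046.7271 ≈ 0.514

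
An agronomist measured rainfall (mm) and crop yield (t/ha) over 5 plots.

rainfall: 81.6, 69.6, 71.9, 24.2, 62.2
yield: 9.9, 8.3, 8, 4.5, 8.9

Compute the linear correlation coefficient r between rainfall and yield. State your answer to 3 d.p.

0.948

n = 5, Σx = 309.5, Σy = 39.6, Σx² = 21126.81, Σy² = 330.36, Σxy = 2623.2
nΣxy − ΣxΣy = 13116 − 12256.2 = 859.8
nΣx² − (Σx)² = 105634.05 − 95790.25 = 9843.8; nΣy² − (Σy)² = 1651.8 − 1568.16 = 83.64
r = 859.8 / √(9843.8 × 83.64) = 859.8 / 907.3783 ≈ 0.948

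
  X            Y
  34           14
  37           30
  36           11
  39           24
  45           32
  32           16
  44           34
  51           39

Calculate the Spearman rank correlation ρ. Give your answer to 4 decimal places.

Rank X: 2, 4, 3, 5, 7, 1, 6, 8
Rank Y: 2, 5, 1, 4, 6, 3, 7, 8
d = rank(X) − rank(Y): 0, -1, 2, 1, 1, -2, -1, 0; Σd² = 12
ρ = 1 − 6Σd² / [n(n²−1)] = 1 − 6×12 / (8×63) = 1 − 72/504 ≈ 0.8571

0.8571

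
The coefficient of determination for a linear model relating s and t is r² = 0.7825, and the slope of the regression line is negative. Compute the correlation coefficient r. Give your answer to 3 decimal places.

-0.885

|r| = √0.7825 = 0.885
The association is negative, so r = −0.885.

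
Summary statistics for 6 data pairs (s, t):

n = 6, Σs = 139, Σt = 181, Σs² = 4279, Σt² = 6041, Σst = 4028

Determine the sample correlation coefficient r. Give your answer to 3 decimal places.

r = (nΣst − ΣsΣt) / √[(nΣs² − (Σs)²)(nΣt² − (Σt)²)]
Numerator: 6×4028 − 139×181 = -991
Denominator: √[(25674 − 19321)(36246 − 32761)] = √[6353 × 3485] = 4705.3379
r = -991 / 4705.3379 ≈ -0.211

-0.211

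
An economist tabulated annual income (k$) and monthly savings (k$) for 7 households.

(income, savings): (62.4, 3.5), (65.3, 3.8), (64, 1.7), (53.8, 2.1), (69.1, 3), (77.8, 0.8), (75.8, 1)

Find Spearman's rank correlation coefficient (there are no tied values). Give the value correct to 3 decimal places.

Rank income: 2, 4, 3, 1, 5, 7, 6
Rank savings: 6, 7, 3, 4, 5, 1, 2
d = rank(income) − rank(savings): -4, -3, 0, -3, 0, 6, 4; Σd² = 86
ρ = 1 − 6Σd² / [n(n²−1)] = 1 − 6×86 / (7×48) = 1 − 516/336 ≈ -0.536

-0.536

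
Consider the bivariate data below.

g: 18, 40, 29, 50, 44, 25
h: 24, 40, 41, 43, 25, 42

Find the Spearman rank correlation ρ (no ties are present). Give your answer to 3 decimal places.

0.429

Rank g: 1, 4, 3, 6, 5, 2
Rank h: 1, 3, 4, 6, 2, 5
d = rank(g) − rank(h): 0, 1, -1, 0, 3, -3; Σd² = 20
ρ = 1 − 6Σd² / [n(n²−1)] = 1 − 6×20 / (6×35) = 1 − 120/210 ≈ 0.429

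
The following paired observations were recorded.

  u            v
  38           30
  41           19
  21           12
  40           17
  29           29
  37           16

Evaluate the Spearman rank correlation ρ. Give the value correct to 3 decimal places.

Rank u: 4, 6, 1, 5, 2, 3
Rank v: 6, 4, 1, 3, 5, 2
d = rank(u) − rank(v): -2, 2, 0, 2, -3, 1; Σd² = 22
ρ = 1 − 6Σd² / [n(n²−1)] = 1 − 6×22 / (6×35) = 1 − 132/210 ≈ 0.371

0.371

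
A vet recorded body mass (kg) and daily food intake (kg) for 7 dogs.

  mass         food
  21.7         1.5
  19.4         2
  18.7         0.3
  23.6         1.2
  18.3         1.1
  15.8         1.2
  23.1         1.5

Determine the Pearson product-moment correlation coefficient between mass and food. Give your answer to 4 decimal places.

n = 7, Σx = 140.6, Σy = 8.8, Σx² = 2872.04, Σy² = 12.68, Σxy = 179.02
nΣxy − ΣxΣy = 1253.14 − 1237.28 = 15.86
nΣx² − (Σx)² = 20104.28 − 19768.36 = 335.92; nΣy² − (Σy)² = 88.76 − 77.44 = 11.32
r = 15.86 / √(335.92 × 11.32) = 15.86 / 61.6653 ≈ 0.2572

0.2572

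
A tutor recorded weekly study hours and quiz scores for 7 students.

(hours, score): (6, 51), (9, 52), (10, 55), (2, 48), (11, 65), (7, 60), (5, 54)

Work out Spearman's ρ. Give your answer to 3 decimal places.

0.750

Rank hours: 3, 5, 6, 1, 7, 4, 2
Rank score: 2, 3, 5, 1, 7, 6, 4
d = rank(hours) − rank(score): 1, 2, 1, 0, 0, -2, -2; Σd² = 14
ρ = 1 − 6Σd² / [n(n²−1)] = 1 − 6×14 / (7×48) = 1 − 84/336 ≈ 0.750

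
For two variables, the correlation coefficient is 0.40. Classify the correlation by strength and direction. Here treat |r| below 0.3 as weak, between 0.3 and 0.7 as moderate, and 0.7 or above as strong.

r = 0.40 > 0 so the relationship is positive.
|r| = 0.40, which falls in the moderate range.

moderate positive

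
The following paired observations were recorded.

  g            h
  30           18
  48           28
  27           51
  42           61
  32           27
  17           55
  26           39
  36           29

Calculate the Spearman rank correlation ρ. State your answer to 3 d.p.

-0.214

Rank g: 4, 8, 3, 7, 5, 1, 2, 6
Rank h: 1, 3, 6, 8, 2, 7, 5, 4
d = rank(g) − rank(h): 3, 5, -3, -1, 3, -6, -3, 2; Σd² = 102
ρ = 1 − 6Σd² / [n(n²−1)] = 1 − 6×102 / (8×63) = 1 − 612/504 ≈ -0.214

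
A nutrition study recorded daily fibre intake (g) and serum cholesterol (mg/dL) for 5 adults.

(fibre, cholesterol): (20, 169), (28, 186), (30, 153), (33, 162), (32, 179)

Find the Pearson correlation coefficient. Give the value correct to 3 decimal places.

n = 5, Σx = 143, Σy = 849, Σx² = 4197, Σy² = 144851, Σxy = 24252
nΣxy − ΣxΣy = 121260 − 121407 = -147
nΣx² − (Σx)² = 20985 − 20449 = 536; nΣy² − (Σy)² = 724255 − 720801 = 3454
r = -147 / √(536 × 3454) = -147 / 1360.6410 ≈ -0.108

-0.108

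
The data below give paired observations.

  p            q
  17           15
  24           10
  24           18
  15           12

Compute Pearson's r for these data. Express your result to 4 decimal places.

0.1421

n = 4, Σp = 80, Σq = 55, Σp² = 1666, Σq² = 793, Σpq = 1107
nΣpq − ΣpΣq = 4428 − 4400 = 28
nΣp² − (Σp)² = 6664 − 6400 = 264; nΣq² − (Σq)² = 3172 − 3025 = 147
r = 28 / √(264 × 147) = 28 / 196.9975 ≈ 0.1421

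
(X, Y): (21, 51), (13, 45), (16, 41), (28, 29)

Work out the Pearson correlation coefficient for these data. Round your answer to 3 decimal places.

n = 4, ΣX = 78, ΣY = 166, ΣX² = 1650, ΣY² = 7148, ΣXY = 3124
nΣXY − ΣXΣY = 12496 − 12948 = -452
nΣX² − (ΣX)² = 6600 − 6084 = 516; nΣY² − (ΣY)² = 28592 − 27556 = 1036
r = -452 / √(516 × 1036) = -452 / 731.1470 ≈ -0.618

-0.618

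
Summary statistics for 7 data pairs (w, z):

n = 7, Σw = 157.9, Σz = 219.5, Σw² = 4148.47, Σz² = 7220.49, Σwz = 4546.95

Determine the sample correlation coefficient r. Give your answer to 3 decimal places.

r = (nΣwz − ΣwΣz) / √[(nΣw² − (Σw)²)(nΣz² − (Σz)²)]
Numerator: 7×4546.95 − 157.9×219.5 = -2830.4
Denominator: √[(29039.29 − 24932.41)(50543.43 − 48180.25)] = √[4106.88 × 2363.18] = 3115.3325
r = -2830.4 / 3115.3325 ≈ -0.909

-0.909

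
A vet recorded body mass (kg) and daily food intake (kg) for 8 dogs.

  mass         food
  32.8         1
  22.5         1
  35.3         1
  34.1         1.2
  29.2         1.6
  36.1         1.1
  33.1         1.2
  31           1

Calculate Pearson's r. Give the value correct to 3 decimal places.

-0.059

n = 8, Σx = 254.1, Σy = 9.1, Σx² = 8203.45, Σy² = 10.65, Σxy = 288.67
nΣxy − ΣxΣy = 2309.36 − 2312.31 = -2.95
nΣx² − (Σx)² = 65627.6 − 64566.81 = 1060.79; nΣy² − (Σy)² = 85.2 − 82.81 = 2.39
r = -2.95 / √(1060.79 × 2.39) = -2.95 / 50.3516 ≈ -0.059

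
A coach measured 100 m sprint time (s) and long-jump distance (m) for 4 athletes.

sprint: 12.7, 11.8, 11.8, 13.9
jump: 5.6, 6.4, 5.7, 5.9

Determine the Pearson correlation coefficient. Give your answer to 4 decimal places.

-0.2542

n = 4, Σx = 50.2, Σy = 23.6, Σx² = 632.98, Σy² = 139.62, Σxy = 295.91
nΣxy − ΣxΣy = 1183.64 − 1184.72 = -1.08
nΣx² − (Σx)² = 2531.92 − 2520.04 = 11.88; nΣy² − (Σy)² = 558.48 − 556.96 = 1.52
r = -1.08 / √(11.88 × 1.52) = -1.08 / 4.2494 ≈ -0.2542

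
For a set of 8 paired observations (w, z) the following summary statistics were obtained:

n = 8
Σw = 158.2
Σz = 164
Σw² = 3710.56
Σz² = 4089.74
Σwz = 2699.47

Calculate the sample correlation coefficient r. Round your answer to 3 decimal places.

-0.835

r = (nΣwz − ΣwΣz) / √[(nΣw² − (Σw)²)(nΣz² − (Σz)²)]
Numerator: 8×2699.47 − 158.2×164 = -4349.04
Denominator: √[(29684.48 − 25027.24)(32717.92 − 26896)] = √[4657.24 × 5821.92] = 5207.1181
r = -4349.04 / 5207.1181 ≈ -0.835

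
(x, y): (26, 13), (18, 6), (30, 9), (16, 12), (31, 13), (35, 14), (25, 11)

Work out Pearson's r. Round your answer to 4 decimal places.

0.5101

n = 7, Σx = 181, Σy = 78, Σx² = 4967, Σy² = 916, Σxy = 2076
nΣxy − ΣxΣy = 14532 − 14118 = 414
nΣx² − (Σx)² = 34769 − 32761 = 2008; nΣy² − (Σy)² = 6412 − 6084 = 328
r = 414 / √(2008 × 328) = 414 / 811.5565 ≈ 0.5101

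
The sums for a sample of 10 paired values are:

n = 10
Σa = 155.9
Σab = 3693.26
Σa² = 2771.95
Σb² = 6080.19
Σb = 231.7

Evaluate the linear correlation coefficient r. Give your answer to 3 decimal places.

0.164

r = (nΣab − ΣaΣb) / √[(nΣa² − (Σa)²)(nΣb² − (Σb)²)]
Numerator: 10×3693.26 − 155.9×231.7 = 810.57
Denominator: √[(27719.5 − 24304.81)(60801.9 − 53684.89)] = √[3414.69 × 7117.01] = 4929.7447
r = 810.57 / 4929.7447 ≈ 0.164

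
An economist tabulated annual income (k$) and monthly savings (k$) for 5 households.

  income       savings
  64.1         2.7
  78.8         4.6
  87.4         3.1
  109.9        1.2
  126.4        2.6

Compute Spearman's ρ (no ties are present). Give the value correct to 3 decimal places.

Rank income: 1, 2, 3, 4, 5
Rank savings: 3, 5, 4, 1, 2
d = rank(income) − rank(savings): -2, -3, -1, 3, 3; Σd² = 32
ρ = 1 − 6Σd² / [n(n²−1)] = 1 − 6×32 / (5×24) = 1 − 192/120 ≈ -0.600

-0.600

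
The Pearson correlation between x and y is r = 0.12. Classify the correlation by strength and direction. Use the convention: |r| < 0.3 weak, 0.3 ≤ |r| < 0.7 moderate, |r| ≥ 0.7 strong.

weak positive

r = 0.12 > 0 so the relationship is positive.
|r| = 0.12, which falls in the weak range.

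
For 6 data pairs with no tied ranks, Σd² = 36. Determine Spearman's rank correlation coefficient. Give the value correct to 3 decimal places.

-0.029

ρ = 1 − 6Σd² / [n(n²−1)] = 1 − 6×36 / (6×35)
  = 1 − 216/210 = 1 − 1.0286 ≈ -0.029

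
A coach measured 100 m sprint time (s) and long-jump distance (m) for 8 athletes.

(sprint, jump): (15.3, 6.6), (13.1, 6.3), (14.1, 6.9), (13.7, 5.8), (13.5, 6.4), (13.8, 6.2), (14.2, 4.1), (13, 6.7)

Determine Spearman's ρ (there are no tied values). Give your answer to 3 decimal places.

-0.143

Rank sprint: 8, 2, 6, 4, 3, 5, 7, 1
Rank jump: 6, 4, 8, 2, 5, 3, 1, 7
d = rank(sprint) − rank(jump): 2, -2, -2, 2, -2, 2, 6, -6; Σd² = 96
ρ = 1 − 6Σd² / [n(n²−1)] = 1 − 6×96 / (8×63) = 1 − 576/504 ≈ -0.143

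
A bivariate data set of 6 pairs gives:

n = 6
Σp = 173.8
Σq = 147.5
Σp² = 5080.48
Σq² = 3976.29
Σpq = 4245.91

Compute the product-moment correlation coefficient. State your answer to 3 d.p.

r = (nΣpq − ΣpΣq) / √[(nΣp² − (Σp)²)(nΣq² − (Σq)²)]
Numerator: 6×4245.91 − 173.8×147.5 = -160.04
Denominator: √[(30482.88 − 30206.44)(23857.74 − 21756.25)] = √[276.44 × 2101.49] = 762.1915
r = -160.04 / 762.1915 ≈ -0.210

-0.210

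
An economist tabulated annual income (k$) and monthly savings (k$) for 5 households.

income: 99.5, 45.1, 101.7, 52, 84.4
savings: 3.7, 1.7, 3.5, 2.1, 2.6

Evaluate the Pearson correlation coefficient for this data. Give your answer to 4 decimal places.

n = 5, Σx = 382.7, Σy = 13.6, Σx² = 32104.51, Σy² = 40, Σxy = 1129.41
nΣxy − ΣxΣy = 5647.05 − 5204.72 = 442.33
nΣx² − (Σx)² = 160522.55 − 146459.29 = 14063.26; nΣy² − (Σy)² = 200 − 184.96 = 15.04
r = 442.33 / √(14063.26 × 15.04) = 442.33 / 459.9037 ≈ 0.9618

0.9618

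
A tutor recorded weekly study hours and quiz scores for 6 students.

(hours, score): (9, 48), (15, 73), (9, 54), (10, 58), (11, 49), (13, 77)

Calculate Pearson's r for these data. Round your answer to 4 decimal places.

0.8372

n = 6, Σx = 67, Σy = 359, Σx² = 777, Σy² = 22243, Σxy = 4133
nΣxy − ΣxΣy = 24798 − 24053 = 745
nΣx² − (Σx)² = 4662 − 4489 = 173; nΣy² − (Σy)² = 133458 − 128881 = 4577
r = 745 / √(173 × 4577) = 745 / 889.8432 ≈ 0.8372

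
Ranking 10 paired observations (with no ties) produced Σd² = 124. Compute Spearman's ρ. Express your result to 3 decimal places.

0.248

ρ = 1 − 6Σd² / [n(n²−1)] = 1 − 6×124 / (10×99)
  = 1 − 744/990 = 1 − 0.7515 ≈ 0.248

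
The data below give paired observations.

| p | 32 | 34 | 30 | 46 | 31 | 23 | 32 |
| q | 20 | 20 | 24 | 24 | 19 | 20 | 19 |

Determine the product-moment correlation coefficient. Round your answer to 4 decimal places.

n = 7, Σp = 228, Σq = 146, Σp² = 7710, Σq² = 3074, Σpq = 4801
nΣpq − ΣpΣq = 33607 − 33288 = 319
nΣp² − (Σp)² = 53970 − 51984 = 1986; nΣq² − (Σq)² = 21518 − 21316 = 202
r = 319 / √(1986 × 202) = 319 / 633.3814 ≈ 0.5036

0.5036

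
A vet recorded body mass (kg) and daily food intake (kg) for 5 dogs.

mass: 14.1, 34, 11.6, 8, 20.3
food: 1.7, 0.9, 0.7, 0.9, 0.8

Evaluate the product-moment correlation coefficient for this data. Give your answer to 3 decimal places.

-0.115

n = 5, Σx = 88, Σy = 5, Σx² = 1965.46, Σy² = 5.64, Σxy = 86.13
nΣxy − ΣxΣy = 430.65 − 440 = -9.35
nΣx² − (Σx)² = 9827.3 − 7744 = 2083.3; nΣy² − (Σy)² = 28.2 − 25 = 3.2
r = -9.35 / √(2083.3 × 3.2) = -9.35 / 81.6490 ≈ -0.115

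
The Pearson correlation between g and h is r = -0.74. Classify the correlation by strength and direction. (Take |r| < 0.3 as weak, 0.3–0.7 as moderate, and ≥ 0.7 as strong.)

r = -0.74 < 0 so the relationship is negative.
|r| = 0.74, which falls in the strong range.

strong negative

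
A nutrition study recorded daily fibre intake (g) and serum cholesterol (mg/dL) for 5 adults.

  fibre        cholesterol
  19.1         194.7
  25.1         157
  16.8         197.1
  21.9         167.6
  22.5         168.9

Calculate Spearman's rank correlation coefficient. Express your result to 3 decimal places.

-0.900

Rank fibre: 2, 5, 1, 3, 4
Rank cholesterol: 4, 1, 5, 2, 3
d = rank(fibre) − rank(cholesterol): -2, 4, -4, 1, 1; Σd² = 38
ρ = 1 − 6Σd² / [n(n²−1)] = 1 − 6×38 / (5×24) = 1 − 228/120 ≈ -0.900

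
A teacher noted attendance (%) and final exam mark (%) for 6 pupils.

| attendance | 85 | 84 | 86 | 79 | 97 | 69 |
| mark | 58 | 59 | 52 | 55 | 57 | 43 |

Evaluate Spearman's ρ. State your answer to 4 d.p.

Rank attendance: 4, 3, 5, 2, 6, 1
Rank mark: 5, 6, 2, 3, 4, 1
d = rank(attendance) − rank(mark): -1, -3, 3, -1, 2, 0; Σd² = 24
ρ = 1 − 6Σd² / [n(n²−1)] = 1 − 6×24 / (6×35) = 1 − 144/210 ≈ 0.3143

0.3143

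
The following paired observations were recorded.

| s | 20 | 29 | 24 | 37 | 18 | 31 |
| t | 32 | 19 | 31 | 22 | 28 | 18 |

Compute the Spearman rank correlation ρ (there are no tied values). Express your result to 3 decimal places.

Rank s: 2, 4, 3, 6, 1, 5
Rank t: 6, 2, 5, 3, 4, 1
d = rank(s) − rank(t): -4, 2, -2, 3, -3, 4; Σd² = 58
ρ = 1 − 6Σd² / [n(n²−1)] = 1 − 6×58 / (6×35) = 1 − 348/210 ≈ -0.657

-0.657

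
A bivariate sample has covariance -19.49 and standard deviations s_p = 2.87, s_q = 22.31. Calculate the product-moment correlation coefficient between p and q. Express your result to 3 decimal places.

r = Cov(p,q) / (s_p · s_q) = -19.49 / (2.87 × 22.31)
  = -19.49 / 64.0297 ≈ -0.304

-0.304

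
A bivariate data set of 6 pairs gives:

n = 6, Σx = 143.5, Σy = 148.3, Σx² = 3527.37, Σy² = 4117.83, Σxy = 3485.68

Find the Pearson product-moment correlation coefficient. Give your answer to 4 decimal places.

-0.2945

r = (nΣxy − ΣxΣy) / √[(nΣx² − (Σx)²)(nΣy² − (Σy)²)]
Numerator: 6×3485.68 − 143.5×148.3 = -366.97
Denominator: √[(21164.22 − 20592.25)(24706.98 − 21992.89)] = √[571.97 × 2714.09] = 1245.9446
r = -366.97 / 1245.9446 ≈ -0.2945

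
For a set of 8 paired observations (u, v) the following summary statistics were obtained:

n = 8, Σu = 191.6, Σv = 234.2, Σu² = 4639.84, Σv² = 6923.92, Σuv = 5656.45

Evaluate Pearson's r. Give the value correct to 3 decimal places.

r = (nΣuv − ΣuΣv) / √[(nΣu² − (Σu)²)(nΣv² − (Σv)²)]
Numerator: 8×5656.45 − 191.6×234.2 = 378.88
Denominator: √[(37118.72 − 36710.56)(55391.36 − 54849.64)] = √[408.16 × 541.72] = 470.2217
r = 378.88 / 470.2217 ≈ 0.806

0.806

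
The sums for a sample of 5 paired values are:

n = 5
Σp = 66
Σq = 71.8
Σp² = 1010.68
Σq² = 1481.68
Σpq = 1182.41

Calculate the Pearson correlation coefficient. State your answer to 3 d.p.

r = (nΣpq − ΣpΣq) / √[(nΣp² − (Σp)²)(nΣq² − (Σq)²)]
Numerator: 5×1182.41 − 66×71.8 = 1173.25
Denominator: √[(5053.4 − 4356)(7408.4 − 5155.24)] = √[697.4 × 2253.16] = 1253.5365
r = 1173.25 / 1253.5365 ≈ 0.936

0.936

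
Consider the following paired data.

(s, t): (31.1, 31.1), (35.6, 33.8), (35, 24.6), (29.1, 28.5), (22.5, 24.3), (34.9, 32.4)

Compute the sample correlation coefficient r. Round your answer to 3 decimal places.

n = 6, Σs = 188.2, Σt = 174.7, Σs² = 6030.64, Σt² = 5167.31, Σst = 5538.35
nΣst − ΣsΣt = 33230.1 − 32878.54 = 351.56
nΣs² − (Σs)² = 36183.84 − 35419.24 = 764.6; nΣt² − (Σt)² = 31003.86 − 30520.09 = 483.77
r = 351.56 / √(764.6 × 483.77) = 351.56 / 608.1863 ≈ 0.578

0.578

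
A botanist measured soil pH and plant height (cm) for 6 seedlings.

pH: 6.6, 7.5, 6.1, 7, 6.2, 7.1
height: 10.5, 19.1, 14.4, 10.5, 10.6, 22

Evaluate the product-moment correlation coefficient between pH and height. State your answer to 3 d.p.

n = 6, Σx = 40.5, Σy = 87.1, Σx² = 274.87, Σy² = 1389.03, Σxy = 595.81
nΣxy − ΣxΣy = 3574.86 − 3527.55 = 47.31
nΣx² − (Σx)² = 1649.22 − 1640.25 = 8.97; nΣy² − (Σy)² = 8334.18 − 7586.41 = 747.77
r = 47.31 / √(8.97 × 747.77) = 47.31 / 81.8993 ≈ 0.578

0.578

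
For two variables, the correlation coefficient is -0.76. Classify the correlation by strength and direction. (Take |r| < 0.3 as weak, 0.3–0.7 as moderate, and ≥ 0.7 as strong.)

strong negative

r = -0.76 < 0 so the relationship is negative.
|r| = 0.76, which falls in the strong range.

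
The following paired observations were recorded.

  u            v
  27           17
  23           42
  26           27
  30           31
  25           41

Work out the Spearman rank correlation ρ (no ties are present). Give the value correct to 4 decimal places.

Rank u: 4, 1, 3, 5, 2
Rank v: 1, 5, 2, 3, 4
d = rank(u) − rank(v): 3, -4, 1, 2, -2; Σd² = 34
ρ = 1 − 6Σd² / [n(n²−1)] = 1 − 6×34 / (5×24) = 1 − 204/120 ≈ -0.7000

-0.7000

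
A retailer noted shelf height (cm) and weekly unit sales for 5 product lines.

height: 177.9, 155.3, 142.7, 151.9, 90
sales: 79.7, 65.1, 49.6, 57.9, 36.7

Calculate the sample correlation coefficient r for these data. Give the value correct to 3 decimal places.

n = 5, Σx = 717.8, Σy = 289, Σx² = 107303.4, Σy² = 17749.56, Σxy = 43464.59
nΣxy − ΣxΣy = 217322.95 − 207444.2 = 9878.75
nΣx² − (Σx)² = 536517 − 515236.84 = 21280.16; nΣy² − (Σy)² = 88747.8 − 83521 = 5226.8
r = 9878.75 / √(21280.16 × 5226.8) = 9878.75 / 10546.4278 ≈ 0.937

0.937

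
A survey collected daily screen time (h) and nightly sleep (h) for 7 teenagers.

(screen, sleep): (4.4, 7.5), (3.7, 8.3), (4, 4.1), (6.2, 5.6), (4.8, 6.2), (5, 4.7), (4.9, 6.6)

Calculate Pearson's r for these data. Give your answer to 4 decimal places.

-0.3149

n = 7, Σx = 33, Σy = 43, Σx² = 159.54, Σy² = 277.4, Σxy = 200.43
nΣxy − ΣxΣy = 1403.01 − 1419 = -15.99
nΣx² − (Σx)² = 1116.78 − 1089 = 27.78; nΣy² − (Σy)² = 1941.8 − 1849 = 92.8
r = -15.99 / √(27.78 × 92.8) = -15.99 / 50.7739 ≈ -0.3149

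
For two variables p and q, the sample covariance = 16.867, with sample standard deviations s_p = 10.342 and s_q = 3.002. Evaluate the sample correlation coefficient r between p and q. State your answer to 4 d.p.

r = Cov(p,q) / (s_p · s_q) = 16.867 / (10.342 × 3.002)
  = 16.867 / 31.0467 ≈ 0.5433

0.5433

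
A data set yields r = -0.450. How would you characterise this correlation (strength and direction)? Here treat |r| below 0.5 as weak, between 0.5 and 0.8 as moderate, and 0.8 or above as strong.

weak negative

r = -0.450 < 0 so the relationship is negative.
|r| = 0.450, which falls in the weak range.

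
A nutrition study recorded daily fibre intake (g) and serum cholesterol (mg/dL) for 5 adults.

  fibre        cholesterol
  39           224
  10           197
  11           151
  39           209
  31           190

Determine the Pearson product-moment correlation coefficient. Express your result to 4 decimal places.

0.7304

n = 5, Σx = 130, Σy = 971, Σx² = 4224, Σy² = 191567, Σxy = 26408
nΣxy − ΣxΣy = 132040 − 126230 = 5810
nΣx² − (Σx)² = 21120 − 16900 = 4220; nΣy² − (Σy)² = 957835 − 942841 = 14994
r = 5810 / √(4220 × 14994) = 5810 / 7954.5383 ≈ 0.7304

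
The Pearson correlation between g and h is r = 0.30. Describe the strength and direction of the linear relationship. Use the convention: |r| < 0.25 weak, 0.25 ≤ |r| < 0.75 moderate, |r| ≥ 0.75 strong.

r = 0.30 > 0 so the relationship is positive.
|r| = 0.30, which falls in the moderate range.

moderate positive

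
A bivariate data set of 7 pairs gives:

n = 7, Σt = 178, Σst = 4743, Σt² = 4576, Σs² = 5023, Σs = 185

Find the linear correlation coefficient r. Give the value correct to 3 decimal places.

r = (nΣst − ΣsΣt) / √[(nΣs² − (Σs)²)(nΣt² − (Σt)²)]
Numerator: 7×4743 − 185×178 = 271
Denominator: √[(35161 − 34225)(32032 − 31684)] = √[936 × 348] = 570.7259
r = 271 / 570.7259 ≈ 0.475

0.475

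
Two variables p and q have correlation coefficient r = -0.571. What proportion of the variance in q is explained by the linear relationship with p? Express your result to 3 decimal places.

0.326

r² = (-0.571)² = 0.326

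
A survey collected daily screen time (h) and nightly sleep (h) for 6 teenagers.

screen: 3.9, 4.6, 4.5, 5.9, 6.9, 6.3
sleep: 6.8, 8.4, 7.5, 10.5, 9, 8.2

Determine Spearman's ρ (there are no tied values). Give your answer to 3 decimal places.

Rank screen: 1, 3, 2, 4, 6, 5
Rank sleep: 1, 4, 2, 6, 5, 3
d = rank(screen) − rank(sleep): 0, -1, 0, -2, 1, 2; Σd² = 10
ρ = 1 − 6Σd² / [n(n²−1)] = 1 − 6×10 / (6×35) = 1 − 60/210 ≈ 0.714

0.714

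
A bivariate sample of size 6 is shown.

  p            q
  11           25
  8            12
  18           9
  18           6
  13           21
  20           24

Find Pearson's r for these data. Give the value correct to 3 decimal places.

n = 6, Σp = 88, Σq = 97, Σp² = 1402, Σq² = 1903, Σpq = 1394
nΣpq − ΣpΣq = 8364 − 8536 = -172
nΣp² − (Σp)² = 8412 − 7744 = 668; nΣq² − (Σq)² = 11418 − 9409 = 2009
r = -172 / √(668 × 2009) = -172 / 1158.4524 ≈ -0.148

-0.148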